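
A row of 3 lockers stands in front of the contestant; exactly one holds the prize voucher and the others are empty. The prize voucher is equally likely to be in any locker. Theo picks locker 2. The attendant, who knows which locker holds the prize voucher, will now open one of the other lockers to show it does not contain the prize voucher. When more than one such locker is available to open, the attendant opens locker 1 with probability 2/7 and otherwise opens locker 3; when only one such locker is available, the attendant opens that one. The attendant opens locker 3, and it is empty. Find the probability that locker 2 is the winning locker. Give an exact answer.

Apply Bayes' rule, conditioning on where the prize voucher actually is.
If it is in locker 1 (prior 1/3): only locker 3 is available, probability 1; weight (1/3)·1 = 1/3.
If it is in locker 2 (prior 1/3): locker 1 is available but not opened, probability 5/7; weight (1/3)·(5/7) = 5/21.
If it is in locker 3 (prior 1/3): the attendant opened locker 3, so this case is ruled out; weight (1/3)·0 = 0.
The weights sum to 4/7.
So P(the prize voucher in locker 2 | the attendant opened locker 3) = (5/21) / (4/7) = 5/12.

5/12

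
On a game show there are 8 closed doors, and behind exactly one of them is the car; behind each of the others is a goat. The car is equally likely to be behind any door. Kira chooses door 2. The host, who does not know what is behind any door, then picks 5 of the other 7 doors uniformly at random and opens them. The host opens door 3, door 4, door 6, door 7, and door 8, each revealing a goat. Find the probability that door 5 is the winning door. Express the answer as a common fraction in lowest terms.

Condition on the true location of the car.
If it is behind any of doors 1, 2, and 5 (prior 1/8 each): the host picks exactly this set with probability 1/21 regardless, and none is the prize; weight (1/8)·(1/21) = 1/168 each.
If it is behind any of doors 3, 4, 6, 7, and 8 (prior 1/8 each): that door was opened and seen not to hold the prize — ruled out; weight (1/8)·0 = 0 each.
The weights sum to 1/56.
So P(the car behind door 5 | the host opened door 3, door 4, door 6, door 7, and door 8) = (1/168) / (1/56) = 1/3.

1/3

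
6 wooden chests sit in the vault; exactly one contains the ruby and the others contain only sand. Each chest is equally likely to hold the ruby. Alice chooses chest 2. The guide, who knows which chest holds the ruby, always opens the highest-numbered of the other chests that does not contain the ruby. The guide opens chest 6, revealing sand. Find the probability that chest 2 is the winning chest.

1/5

Condition on the true location of the ruby.
If it is in any of chests 1, 2, 3, 4, and 5 (prior 1/6 each): chest 6 is the highest-numbered option available, probability 1; weight (1/6)·1 = 1/6 each.
If it is in chest 6 (prior 1/6): the guide opened chest 6, so this case is ruled out; weight (1/6)·0 = 0.
The weights sum to 5/6.
So P(the ruby in chest 2 | the guide opened chest 6) = (1/6) / (5/6) = 1/5.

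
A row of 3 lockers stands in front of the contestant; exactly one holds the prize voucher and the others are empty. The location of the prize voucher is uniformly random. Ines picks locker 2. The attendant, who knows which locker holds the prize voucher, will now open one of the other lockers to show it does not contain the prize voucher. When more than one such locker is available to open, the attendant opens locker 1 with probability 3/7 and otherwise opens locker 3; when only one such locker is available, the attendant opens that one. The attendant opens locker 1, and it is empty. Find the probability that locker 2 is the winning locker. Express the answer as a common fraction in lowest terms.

Apply Bayes' rule, conditioning on where the prize voucher actually is.
If it is in locker 1 (prior 1/3): the attendant opened locker 1, so this case is ruled out; weight (1/3)·0 = 0.
If it is in locker 2 (prior 1/3): locker 1 is available, opened with probability 3/7; weight (1/3)·(3/7) = 1/7.
If it is in locker 3 (prior 1/3): only locker 1 is available, probability 1; weight (1/3)·1 = 1/3.
The weights sum to 10/21.
So P(the prize voucher in locker 2 | the attendant opened locker 1) = (1/7) / (10/21) = 3/10.

3/10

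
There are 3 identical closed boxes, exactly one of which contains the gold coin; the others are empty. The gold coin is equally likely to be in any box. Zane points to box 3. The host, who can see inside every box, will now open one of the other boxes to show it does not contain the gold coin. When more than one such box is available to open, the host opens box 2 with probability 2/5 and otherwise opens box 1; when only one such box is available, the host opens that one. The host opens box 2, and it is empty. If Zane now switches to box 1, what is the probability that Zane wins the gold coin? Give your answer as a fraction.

5/7

Consider each possible location of the gold coin in turn.
If it is in box 1 (prior 1/3): only box 2 is available, probability 1; weight (1/3)·1 = 1/3.
If it is in box 2 (prior 1/3): the host opened box 2, so this case is ruled out; weight (1/3)·0 = 0.
If it is in box 3 (prior 1/3): box 2 is available, opened with probability 2/5; weight (1/3)·(2/5) = 2/15.
The weights sum to 7/15.
So P(the gold coin in box 1 | the host opened box 2) = (1/3) / (7/15) = 5/7.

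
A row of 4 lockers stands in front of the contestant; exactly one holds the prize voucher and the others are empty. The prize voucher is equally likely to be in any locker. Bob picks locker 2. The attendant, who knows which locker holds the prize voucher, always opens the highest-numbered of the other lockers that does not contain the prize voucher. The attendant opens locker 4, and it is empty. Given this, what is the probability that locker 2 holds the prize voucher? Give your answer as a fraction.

1/3

Condition on the true location of the prize voucher.
If it is in any of lockers 1, 2, and 3 (prior 1/4 each): locker 4 is the highest-numbered option available, probability 1; weight (1/4)·1 = 1/4 each.
If it is in locker 4 (prior 1/4): the attendant opened locker 4, so this case is ruled out; weight (1/4)·0 = 0.
The weights sum to 3/4.
So P(the prize voucher in locker 2 | the attendant opened locker 4) = (1/4) / (3/4) = 1/3.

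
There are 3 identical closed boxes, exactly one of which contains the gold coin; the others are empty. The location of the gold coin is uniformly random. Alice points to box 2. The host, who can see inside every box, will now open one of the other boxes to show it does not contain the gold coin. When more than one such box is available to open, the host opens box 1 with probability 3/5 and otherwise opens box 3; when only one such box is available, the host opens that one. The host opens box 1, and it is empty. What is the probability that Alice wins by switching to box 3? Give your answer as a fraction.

Condition on the true location of the gold coin.
If it is in box 1 (prior 1/3): the host opened box 1, so this case is ruled out; weight (1/3)·0 = 0.
If it is in box 2 (prior 1/3): box 1 is available, opened with probability 3/5; weight (1/3)·(3/5) = 1/5.
If it is in box 3 (prior 1/3): only box 1 is available, probability 1; weight (1/3)·1 = 1/3.
The weights sum to 8/15.
So P(the gold coin in box 3 | the host opened box 1) = (1/3) / (8/15) = 5/8.

5/8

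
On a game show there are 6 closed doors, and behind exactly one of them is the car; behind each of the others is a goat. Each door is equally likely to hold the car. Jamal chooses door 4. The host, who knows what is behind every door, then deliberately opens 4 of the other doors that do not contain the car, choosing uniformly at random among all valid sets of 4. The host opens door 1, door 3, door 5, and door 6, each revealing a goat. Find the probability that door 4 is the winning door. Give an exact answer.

1/6

Consider each possible location of the car in turn.
If it is behind any of doors 1, 3, 5, and 6 (prior 1/6 each): that door was opened and seen not to hold the prize — ruled out; weight (1/6)·0 = 0 each.
If it is behind door 2 (prior 1/6): the host has no choice, probability 1; weight (1/6)·1 = 1/6.
If it is behind door 4 (prior 1/6): the host has 5 equally likely choices, so probability 1/5; weight (1/6)·(1/5) = 1/30.
The weights sum to 1/5.
So P(the car behind door 4 | the host opened door 1, door 3, door 5, and door 6) = (1/30) / (1/5) = 1/6.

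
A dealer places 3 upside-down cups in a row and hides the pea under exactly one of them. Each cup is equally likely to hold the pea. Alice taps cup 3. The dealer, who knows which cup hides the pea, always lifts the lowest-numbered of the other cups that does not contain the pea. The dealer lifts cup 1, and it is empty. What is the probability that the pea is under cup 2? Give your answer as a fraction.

1/2

Condition on the true location of the pea.
If it is under cup 1 (prior 1/3): the dealer opened cup 1, so this case is ruled out; weight (1/3)·0 = 0.
If it is under either of cups 2 and 3 (prior 1/3 each): cup 1 is the lowest-numbered option available, probability 1; weight (1/3)·1 = 1/3 each.
The weights sum to 2/3.
So P(the pea under cup 2 | the dealer opened cup 1) = (1/3) / (2/3) = 1/2.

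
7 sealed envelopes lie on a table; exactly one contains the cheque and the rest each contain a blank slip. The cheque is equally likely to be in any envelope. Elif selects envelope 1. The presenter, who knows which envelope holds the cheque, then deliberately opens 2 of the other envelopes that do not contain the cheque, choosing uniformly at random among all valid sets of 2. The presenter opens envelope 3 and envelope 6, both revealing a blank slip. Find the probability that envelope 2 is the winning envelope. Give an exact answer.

Consider each possible location of the cheque in turn.
If it is in envelope 1 (prior 1/7): the presenter has 15 equally likely choices, so probability 1/15; weight (1/7)·(1/15) = 1/105.
If it is in any of envelopes 2, 4, 5, and 7 (prior 1/7 each): the presenter has 10 equally likely choices, so probability 1/10; weight (1/7)·(1/10) = 1/70 each.
If it is in either of envelopes 3 and 6 (prior 1/7 each): that envelope was opened and seen not to hold the prize — ruled out; weight (1/7)·0 = 0 each.
The weights sum to 1/15.
So P(the cheque in envelope 2 | the presenter opened envelope 3 and envelope 6) = (1/70) / (1/15) = 3/14.

3/14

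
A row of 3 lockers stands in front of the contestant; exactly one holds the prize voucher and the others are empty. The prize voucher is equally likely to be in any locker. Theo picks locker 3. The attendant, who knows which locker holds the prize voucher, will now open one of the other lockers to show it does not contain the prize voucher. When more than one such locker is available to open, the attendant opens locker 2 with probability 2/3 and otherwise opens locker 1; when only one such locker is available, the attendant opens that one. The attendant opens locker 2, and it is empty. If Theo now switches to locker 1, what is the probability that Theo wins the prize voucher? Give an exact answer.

Consider each possible location of the prize voucher in turn.
If it is in locker 1 (prior 1/3): only locker 2 is available, probability 1; weight (1/3)·1 = 1/3.
If it is in locker 2 (prior 1/3): the attendant opened locker 2, so this case is ruled out; weight (1/3)·0 = 0.
If it is in locker 3 (prior 1/3): locker 2 is available, opened with probability 2/3; weight (1/3)·(2/3) = 2/9.
The weights sum to 5/9.
So P(the prize voucher in locker 1 | the attendant opened locker 2) = (1/3) / (5/9) = 3/5.

3/5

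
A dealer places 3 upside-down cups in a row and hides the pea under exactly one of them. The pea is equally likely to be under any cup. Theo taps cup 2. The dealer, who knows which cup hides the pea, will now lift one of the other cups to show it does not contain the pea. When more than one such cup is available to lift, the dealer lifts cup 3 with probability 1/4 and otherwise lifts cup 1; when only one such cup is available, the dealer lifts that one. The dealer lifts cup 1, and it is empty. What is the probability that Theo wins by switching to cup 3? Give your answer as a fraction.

Apply Bayes' rule, conditioning on where the pea actually is.
If it is under cup 1 (prior 1/3): the dealer opened cup 1, so this case is ruled out; weight (1/3)·0 = 0.
If it is under cup 2 (prior 1/3): cup 3 is available but not opened, probability 3/4; weight (1/3)·(3/4) = 1/4.
If it is under cup 3 (prior 1/3): only cup 1 is available, probability 1; weight (1/3)·1 = 1/3.
The weights sum to 7/12.
So P(the pea under cup 3 | the dealer opened cup 1) = (1/3) / (7/12) = 4/7.

4/7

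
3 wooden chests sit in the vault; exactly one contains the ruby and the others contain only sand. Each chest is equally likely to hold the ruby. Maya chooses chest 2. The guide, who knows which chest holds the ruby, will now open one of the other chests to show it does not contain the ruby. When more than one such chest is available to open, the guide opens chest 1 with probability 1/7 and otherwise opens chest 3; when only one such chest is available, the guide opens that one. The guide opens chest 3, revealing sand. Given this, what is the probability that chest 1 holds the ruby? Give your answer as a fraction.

Apply Bayes' rule, conditioning on where the ruby actually is.
If it is in chest 1 (prior 1/3): only chest 3 is available, probability 1; weight (1/3)·1 = 1/3.
If it is in chest 2 (prior 1/3): chest 1 is available but not opened, probability 6/7; weight (1/3)·(6/7) = 2/7.
If it is in chest 3 (prior 1/3): the guide opened chest 3, so this case is ruled out; weight (1/3)·0 = 0.
The weights sum to 13/21.
So P(the ruby in chest 1 | the guide opened chest 3) = (1/3) / (13/21) = 7/13.

7/13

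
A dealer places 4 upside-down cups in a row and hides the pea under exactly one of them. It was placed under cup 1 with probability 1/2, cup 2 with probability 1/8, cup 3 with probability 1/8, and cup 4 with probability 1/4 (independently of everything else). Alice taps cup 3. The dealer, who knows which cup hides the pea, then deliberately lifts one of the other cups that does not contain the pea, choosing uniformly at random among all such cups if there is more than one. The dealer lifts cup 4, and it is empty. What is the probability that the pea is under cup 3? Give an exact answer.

2/17

Apply Bayes' rule, conditioning on where the pea actually is.
If it is under cup 1 (prior 1/2): the dealer has 2 equally likely choices, so probability 1/2; weight (1/2)·(1/2) = 1/4.
If it is under cup 2 (prior 1/8): the dealer has 2 equally likely choices, so probability 1/2; weight (1/8)·(1/2) = 1/16.
If it is under cup 3 (prior 1/8): the dealer has 3 equally likely choices, so probability 1/3; weight (1/8)·(1/3) = 1/24.
If it is under cup 4 (prior 1/4): the dealer opened cup 4, so this case is ruled out; weight (1/4)·0 = 0.
The weights sum to 17/48.
So P(the pea under cup 3 | the dealer opened cup 4) = (1/24) / (17/48) = 2/17.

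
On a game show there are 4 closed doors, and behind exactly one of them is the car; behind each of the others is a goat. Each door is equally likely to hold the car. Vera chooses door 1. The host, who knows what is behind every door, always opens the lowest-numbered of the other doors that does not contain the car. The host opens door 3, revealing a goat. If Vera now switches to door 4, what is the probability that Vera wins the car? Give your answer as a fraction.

Consider each possible location of the car in turn.
If it is behind either of doors 1 and 4 (prior 1/4 each): the host would have opened door 2 instead, probability 0; weight (1/4)·0 = 0 each.
If it is behind door 2 (prior 1/4): door 3 is the lowest-numbered option available, probability 1; weight (1/4)·1 = 1/4.
If it is behind door 3 (prior 1/4): the host opened door 3, so this case is ruled out; weight (1/4)·0 = 0.
The weights sum to 1/4.
So P(the car behind door 4 | the host opened door 3) = 0 / (1/4) = 0.

0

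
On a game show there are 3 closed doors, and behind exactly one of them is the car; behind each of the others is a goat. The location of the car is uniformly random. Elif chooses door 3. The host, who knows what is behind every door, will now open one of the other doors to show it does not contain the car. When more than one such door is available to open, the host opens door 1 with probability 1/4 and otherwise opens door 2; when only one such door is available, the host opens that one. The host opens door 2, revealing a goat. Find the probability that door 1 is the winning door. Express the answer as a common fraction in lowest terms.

4/7

Apply Bayes' rule, conditioning on where the car actually is.
If it is behind door 1 (prior 1/3): only door 2 is available, probability 1; weight (1/3)·1 = 1/3.
If it is behind door 2 (prior 1/3): the host opened door 2, so this case is ruled out; weight (1/3)·0 = 0.
If it is behind door 3 (prior 1/3): door 1 is available but not opened, probability 3/4; weight (1/3)·(3/4) = 1/4.
The weights sum to 7/12.
So P(the car behind door 1 | the host opened door 2) = (1/3) / (7/12) = 4/7.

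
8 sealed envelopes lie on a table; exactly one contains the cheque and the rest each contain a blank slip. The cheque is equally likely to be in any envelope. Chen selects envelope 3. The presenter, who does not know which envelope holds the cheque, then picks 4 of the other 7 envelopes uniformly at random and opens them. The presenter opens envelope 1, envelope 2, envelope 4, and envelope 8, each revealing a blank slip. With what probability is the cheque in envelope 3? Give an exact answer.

Apply Bayes' rule, conditioning on where the cheque actually is.
If it is in any of envelopes 1, 2, 4, and 8 (prior 1/8 each): that envelope was opened and seen not to hold the prize — ruled out; weight (1/8)·0 = 0 each.
If it is in any of envelopes 3, 5, 6, and 7 (prior 1/8 each): the presenter picks exactly this set with probability 1/35 regardless, and none is the prize; weight (1/8)·(1/35) = 1/280 each.
The weights sum to 1/70.
So P(the cheque in envelope 3 | the presenter opened envelope 1, envelope 2, envelope 4, and envelope 8) = (1/280) / (1/70) = 1/4.

1/4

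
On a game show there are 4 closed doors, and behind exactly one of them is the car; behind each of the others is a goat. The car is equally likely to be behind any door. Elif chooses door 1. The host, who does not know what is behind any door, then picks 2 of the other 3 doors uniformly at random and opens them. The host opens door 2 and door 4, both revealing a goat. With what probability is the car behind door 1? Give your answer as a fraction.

1/2

Because the host chose which doors to open without knowing where the car is, the choice is independent of the prize location. Learning that none of the 2 opened doors holds the car simply rules out those 2 locations and leaves the remaining 2 doors still equally likely by symmetry.
So P(the car behind door 1) = 1/2.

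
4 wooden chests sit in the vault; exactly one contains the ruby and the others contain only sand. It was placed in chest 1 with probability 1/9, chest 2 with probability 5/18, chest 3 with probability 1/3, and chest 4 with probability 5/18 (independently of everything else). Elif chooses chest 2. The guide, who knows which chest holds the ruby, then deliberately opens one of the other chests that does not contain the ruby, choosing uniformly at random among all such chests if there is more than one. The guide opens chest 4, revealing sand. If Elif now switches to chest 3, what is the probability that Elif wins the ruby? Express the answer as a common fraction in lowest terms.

9/17

Consider each possible location of the ruby in turn.
If it is in chest 1 (prior 1/9): the guide has 2 equally likely choices, so probability 1/2; weight (1/9)·(1/2) = 1/18.
If it is in chest 2 (prior 5/18): the guide has 3 equally likely choices, so probability 1/3; weight (5/18)·(1/3) = 5/54.
If it is in chest 3 (prior 1/3): the guide has 2 equally likely choices, so probability 1/2; weight (1/3)·(1/2) = 1/6.
If it is in chest 4 (prior 5/18): the guide opened chest 4, so this case is ruled out; weight (5/18)·0 = 0.
The weights sum to 17/54.
So P(the ruby in chest 3 | the guide opened chest 4) = (1/6) / (17/54) = 9/17.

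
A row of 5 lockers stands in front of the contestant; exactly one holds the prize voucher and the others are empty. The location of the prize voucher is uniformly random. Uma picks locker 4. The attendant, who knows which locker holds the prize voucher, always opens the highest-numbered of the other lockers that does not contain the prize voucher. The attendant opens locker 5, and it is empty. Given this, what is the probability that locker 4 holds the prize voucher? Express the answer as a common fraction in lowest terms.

Consider each possible location of the prize voucher in turn.
If it is in any of lockers 1, 2, 3, and 4 (prior 1/5 each): locker 5 is the highest-numbered option available, probability 1; weight (1/5)·1 = 1/5 each.
If it is in locker 5 (prior 1/5): the attendant opened locker 5, so this case is ruled out; weight (1/5)·0 = 0.
The weights sum to 4/5.
So P(the prize voucher in locker 4 | the attendant opened locker 5) = (1/5) / (4/5) = 1/4.

1/4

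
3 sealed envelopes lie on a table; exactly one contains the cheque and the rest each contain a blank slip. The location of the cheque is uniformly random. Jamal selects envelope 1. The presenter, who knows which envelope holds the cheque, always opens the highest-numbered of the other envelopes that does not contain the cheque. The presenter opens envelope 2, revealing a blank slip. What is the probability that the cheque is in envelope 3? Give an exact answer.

Consider each possible location of the cheque in turn.
If it is in envelope 1 (prior 1/3): the presenter would have opened envelope 3 instead, probability 0; weight (1/3)·0 = 0.
If it is in envelope 2 (prior 1/3): the presenter opened envelope 2, so this case is ruled out; weight (1/3)·0 = 0.
If it is in envelope 3 (prior 1/3): envelope 2 is the highest-numbered option available, probability 1; weight (1/3)·1 = 1/3.
The weights sum to 1/3.
So P(the cheque in envelope 3 | the presenter opened envelope 2) = (1/3) / (1/3) = 1.

1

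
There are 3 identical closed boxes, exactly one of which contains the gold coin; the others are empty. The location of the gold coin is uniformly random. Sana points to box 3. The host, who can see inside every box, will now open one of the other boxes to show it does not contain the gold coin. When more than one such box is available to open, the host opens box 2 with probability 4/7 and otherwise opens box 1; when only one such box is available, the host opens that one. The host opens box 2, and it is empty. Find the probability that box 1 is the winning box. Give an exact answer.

7/11

Condition on the true location of the gold coin.
If it is in box 1 (prior 1/3): only box 2 is available, probability 1; weight (1/3)·1 = 1/3.
If it is in box 2 (prior 1/3): the host opened box 2, so this case is ruled out; weight (1/3)·0 = 0.
If it is in box 3 (prior 1/3): box 2 is available, opened with probability 4/7; weight (1/3)·(4/7) = 4/21.
The weights sum to 11/21.
So P(the gold coin in box 1 | the host opened box 2) = (1/3) / (11/21) = 7/11.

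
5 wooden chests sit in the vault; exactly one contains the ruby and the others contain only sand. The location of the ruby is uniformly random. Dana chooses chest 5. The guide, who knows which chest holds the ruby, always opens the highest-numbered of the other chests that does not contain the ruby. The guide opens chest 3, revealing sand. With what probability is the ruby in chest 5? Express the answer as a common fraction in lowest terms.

0

Condition on the true location of the ruby.
If it is in any of chests 1, 2, and 5 (prior 1/5 each): the guide would have opened chest 4 instead, probability 0; weight (1/5)·0 = 0 each.
If it is in chest 3 (prior 1/5): the guide opened chest 3, so this case is ruled out; weight (1/5)·0 = 0.
If it is in chest 4 (prior 1/5): chest 3 is the highest-numbered option available, probability 1; weight (1/5)·1 = 1/5.
The weights sum to 1/5.
So P(the ruby in chest 5 | the guide opened chest 3) = 0 / (1/5) = 0.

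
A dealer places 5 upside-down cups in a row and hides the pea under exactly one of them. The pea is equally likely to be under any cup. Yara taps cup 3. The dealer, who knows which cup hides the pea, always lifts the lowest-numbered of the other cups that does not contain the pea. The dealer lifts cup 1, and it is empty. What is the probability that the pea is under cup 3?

Consider each possible location of the pea in turn.
If it is under cup 1 (prior 1/5): the dealer opened cup 1, so this case is ruled out; weight (1/5)·0 = 0.
If it is under any of cups 2, 3, 4, and 5 (prior 1/5 each): cup 1 is the lowest-numbered option available, probability 1; weight (1/5)·1 = 1/5 each.
The weights sum to 4/5.
So P(the pea under cup 3 | the dealer opened cup 1) = (1/5) / (4/5) = 1/4.

1/4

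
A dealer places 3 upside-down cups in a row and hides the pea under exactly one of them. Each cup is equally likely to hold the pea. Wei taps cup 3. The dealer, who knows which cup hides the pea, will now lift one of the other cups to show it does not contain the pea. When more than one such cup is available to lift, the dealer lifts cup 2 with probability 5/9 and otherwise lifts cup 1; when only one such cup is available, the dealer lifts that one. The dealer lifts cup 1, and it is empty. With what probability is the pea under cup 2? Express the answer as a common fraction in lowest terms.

Apply Bayes' rule, conditioning on where the pea actually is.
If it is under cup 1 (prior 1/3): the dealer opened cup 1, so this case is ruled out; weight (1/3)·0 = 0.
If it is under cup 2 (prior 1/3): only cup 1 is available, probability 1; weight (1/3)·1 = 1/3.
If it is under cup 3 (prior 1/3): cup 2 is available but not opened, probability 4/9; weight (1/3)·(4/9) = 4/27.
The weights sum to 13/27.
So P(the pea under cup 2 | the dealer opened cup 1) = (1/3) / (13/27) = 9/13.

9/13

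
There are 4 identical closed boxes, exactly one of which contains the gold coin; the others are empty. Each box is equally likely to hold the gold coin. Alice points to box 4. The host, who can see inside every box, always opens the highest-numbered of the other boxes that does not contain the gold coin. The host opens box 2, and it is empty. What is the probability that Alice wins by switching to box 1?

Apply Bayes' rule, conditioning on where the gold coin actually is.
If it is in either of boxes 1 and 4 (prior 1/4 each): the host would have opened box 3 instead, probability 0; weight (1/4)·0 = 0 each.
If it is in box 2 (prior 1/4): the host opened box 2, so this case is ruled out; weight (1/4)·0 = 0.
If it is in box 3 (prior 1/4): box 2 is the highest-numbered option available, probability 1; weight (1/4)·1 = 1/4.
The weights sum to 1/4.
So P(the gold coin in box 1 | the host opened box 2) = 0 / (1/4) = 0.

0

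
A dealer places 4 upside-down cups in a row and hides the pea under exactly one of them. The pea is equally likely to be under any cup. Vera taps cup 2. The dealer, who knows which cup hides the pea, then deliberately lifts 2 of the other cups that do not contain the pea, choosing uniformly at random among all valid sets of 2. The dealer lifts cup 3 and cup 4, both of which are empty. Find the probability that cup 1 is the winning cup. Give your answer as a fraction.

3/4

Consider each possible location of the pea in turn.
If it is under cup 1 (prior 1/4): the dealer has no choice, probability 1; weight (1/4)·1 = 1/4.
If it is under cup 2 (prior 1/4): the dealer has 3 equally likely choices, so probability 1/3; weight (1/4)·(1/3) = 1/12.
If it is under either of cups 3 and 4 (prior 1/4 each): that cup was opened and seen not to hold the prize — ruled out; weight (1/4)·0 = 0 each.
The weights sum to 1/3.
So P(the pea under cup 1 | the dealer opened cup 3 and cup 4) = (1/4) / (1/3) = 3/4.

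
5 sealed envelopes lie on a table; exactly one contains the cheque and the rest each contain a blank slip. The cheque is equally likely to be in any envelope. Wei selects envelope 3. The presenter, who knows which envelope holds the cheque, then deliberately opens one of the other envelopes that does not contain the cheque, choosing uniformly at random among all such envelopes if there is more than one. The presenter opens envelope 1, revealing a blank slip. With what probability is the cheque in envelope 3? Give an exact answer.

1/5

Consider each possible location of the cheque in turn.
If it is in envelope 1 (prior 1/5): the presenter opened envelope 1, so this case is ruled out; weight (1/5)·0 = 0.
If it is in any of envelopes 2, 4, and 5 (prior 1/5 each): the presenter has 3 equally likely choices, so probability 1/3; weight (1/5)·(1/3) = 1/15 each.
If it is in envelope 3 (prior 1/5): the presenter has 4 equally likely choices, so probability 1/4; weight (1/5)·(1/4) = 1/20.
The weights sum to 1/4.
So P(the cheque in envelope 3 | the presenter opened envelope 1) = (1/20) / (1/4) = 1/5.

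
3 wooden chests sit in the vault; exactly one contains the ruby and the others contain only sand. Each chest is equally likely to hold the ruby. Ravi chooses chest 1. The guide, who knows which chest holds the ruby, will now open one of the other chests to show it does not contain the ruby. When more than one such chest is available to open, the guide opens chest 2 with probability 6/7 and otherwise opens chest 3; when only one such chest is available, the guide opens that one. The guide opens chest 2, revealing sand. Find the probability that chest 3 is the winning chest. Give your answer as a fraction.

Consider each possible location of the ruby in turn.
If it is in chest 1 (prior 1/3): chest 2 is available, opened with probability 6/7; weight (1/3)·(6/7) = 2/7.
If it is in chest 2 (prior 1/3): the guide opened chest 2, so this case is ruled out; weight (1/3)·0 = 0.
If it is in chest 3 (prior 1/3): only chest 2 is available, probability 1; weight (1/3)·1 = 1/3.
The weights sum to 13/21.
So P(the ruby in chest 3 | the guide opened chest 2) = (1/3) / (13/21) = 7/13.

7/13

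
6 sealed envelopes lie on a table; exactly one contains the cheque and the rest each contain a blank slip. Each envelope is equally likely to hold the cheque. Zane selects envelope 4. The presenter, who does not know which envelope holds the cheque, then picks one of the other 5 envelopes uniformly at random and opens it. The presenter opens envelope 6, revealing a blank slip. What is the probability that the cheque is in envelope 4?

Consider each possible location of the cheque in turn.
If it is in any of envelopes 1, 2, 3, 4, and 5 (prior 1/6 each): the presenter picks envelope 6 with probability 1/5 regardless, and it is not the prize; weight (1/6)·(1/5) = 1/30 each.
If it is in envelope 6 (prior 1/6): the presenter opened envelope 6, so this case is ruled out; weight (1/6)·0 = 0.
The weights sum to 1/6.
So P(the cheque in envelope 4 | the presenter opened envelope 6) = (1/30) / (1/6) = 1/5.

1/5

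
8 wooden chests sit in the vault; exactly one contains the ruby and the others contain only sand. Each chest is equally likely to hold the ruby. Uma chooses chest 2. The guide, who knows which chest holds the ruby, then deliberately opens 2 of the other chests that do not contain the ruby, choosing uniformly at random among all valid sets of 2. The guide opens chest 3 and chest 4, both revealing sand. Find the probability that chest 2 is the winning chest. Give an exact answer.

Consider each possible location of the ruby in turn.
If it is in any of chests 1, 5, 6, 7, and 8 (prior 1/8 each): the guide has 15 equally likely choices, so probability 1/15; weight (1/8)·(1/15) = 1/120 each.
If it is in chest 2 (prior 1/8): the guide has 21 equally likely choices, so probability 1/21; weight (1/8)·(1/21) = 1/168.
If it is in either of chests 3 and 4 (prior 1/8 each): that chest was opened and seen not to hold the prize — ruled out; weight (1/8)·0 = 0 each.
The weights sum to 1/21.
So P(the ruby in chest 2 | the guide opened chest 3 and chest 4) = (1/168) / (1/21) = 1/8.

1/8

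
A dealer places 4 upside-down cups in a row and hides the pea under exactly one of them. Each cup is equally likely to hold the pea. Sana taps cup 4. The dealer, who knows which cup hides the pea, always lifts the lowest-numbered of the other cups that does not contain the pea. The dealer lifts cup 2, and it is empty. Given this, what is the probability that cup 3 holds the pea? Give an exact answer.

0

Apply Bayes' rule, conditioning on where the pea actually is.
If it is under cup 1 (prior 1/4): cup 2 is the lowest-numbered option available, probability 1; weight (1/4)·1 = 1/4.
If it is under cup 2 (prior 1/4): the dealer opened cup 2, so this case is ruled out; weight (1/4)·0 = 0.
If it is under either of cups 3 and 4 (prior 1/4 each): the dealer would have opened cup 1 instead, probability 0; weight (1/4)·0 = 0 each.
The weights sum to 1/4.
So P(the pea under cup 3 | the dealer opened cup 2) = 0 / (1/4) = 0.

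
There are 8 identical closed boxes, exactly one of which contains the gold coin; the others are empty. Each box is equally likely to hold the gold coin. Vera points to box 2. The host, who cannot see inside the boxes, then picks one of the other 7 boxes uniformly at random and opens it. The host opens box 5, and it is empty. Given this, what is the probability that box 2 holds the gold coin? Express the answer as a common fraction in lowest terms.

1/7

Because the host chose which box to open without knowing where the gold coin is, the choice is independent of the prize location. Learning that box 5 does not hold the gold coin simply rules out that one location and leaves the remaining 7 boxes still equally likely by symmetry.
So P(the gold coin in box 2) = 1/7.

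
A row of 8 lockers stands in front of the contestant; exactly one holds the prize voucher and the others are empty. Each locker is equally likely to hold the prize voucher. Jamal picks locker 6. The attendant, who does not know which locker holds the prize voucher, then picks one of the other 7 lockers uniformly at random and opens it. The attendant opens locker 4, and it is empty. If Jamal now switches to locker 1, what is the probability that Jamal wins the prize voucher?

1/7

Consider each possible location of the prize voucher in turn.
If it is in any of lockers 1, 2, 3, 5, 6, 7, and 8 (prior 1/8 each): the attendant picks locker 4 with probability 1/7 regardless, and it is not the prize; weight (1/8)·(1/7) = 1/56 each.
If it is in locker 4 (prior 1/8): the attendant opened locker 4, so this case is ruled out; weight (1/8)·0 = 0.
The weights sum to 1/8.
So P(the prize voucher in locker 1 | the attendant opened locker 4) = (1/56) / (1/8) = 1/7.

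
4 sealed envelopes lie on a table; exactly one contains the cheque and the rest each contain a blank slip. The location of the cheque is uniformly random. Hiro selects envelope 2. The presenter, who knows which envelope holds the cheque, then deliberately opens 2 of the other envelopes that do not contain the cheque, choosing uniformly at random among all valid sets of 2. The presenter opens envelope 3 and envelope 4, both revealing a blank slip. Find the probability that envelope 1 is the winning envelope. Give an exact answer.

3/4

Condition on the true location of the cheque.
If it is in envelope 1 (prior 1/4): the presenter has no choice, probability 1; weight (1/4)·1 = 1/4.
If it is in envelope 2 (prior 1/4): the presenter has 3 equally likely choices, so probability 1/3; weight (1/4)·(1/3) = 1/12.
If it is in either of envelopes 3 and 4 (prior 1/4 each): that envelope was opened and seen not to hold the prize — ruled out; weight (1/4)·0 = 0 each.
The weights sum to 1/3.
So P(the cheque in envelope 1 | the presenter opened envelope 3 and envelope 4) = (1/4) / (1/3) = 3/4.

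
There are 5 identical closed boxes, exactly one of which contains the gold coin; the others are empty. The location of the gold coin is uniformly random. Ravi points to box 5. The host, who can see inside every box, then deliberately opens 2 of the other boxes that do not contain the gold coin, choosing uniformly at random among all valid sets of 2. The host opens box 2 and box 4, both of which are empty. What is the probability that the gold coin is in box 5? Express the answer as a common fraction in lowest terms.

1/5

Condition on the true location of the gold coin.
If it is in either of boxes 1 and 3 (prior 1/5 each): the host has 3 equally likely choices, so probability 1/3; weight (1/5)·(1/3) = 1/15 each.
If it is in either of boxes 2 and 4 (prior 1/5 each): that box was opened and seen not to hold the prize — ruled out; weight (1/5)·0 = 0 each.
If it is in box 5 (prior 1/5): the host has 6 equally likely choices, so probability 1/6; weight (1/5)·(1/6) = 1/30.
The weights sum to 1/6.
So P(the gold coin in box 5 | the host opened box 2 and box 4) = (1/30) / (1/6) = 1/5.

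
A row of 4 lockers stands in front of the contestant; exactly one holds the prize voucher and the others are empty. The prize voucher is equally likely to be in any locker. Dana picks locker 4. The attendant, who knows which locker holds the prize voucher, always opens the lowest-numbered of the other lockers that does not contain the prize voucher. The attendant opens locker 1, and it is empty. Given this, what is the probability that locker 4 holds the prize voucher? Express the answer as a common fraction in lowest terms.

Consider each possible location of the prize voucher in turn.
If it is in locker 1 (prior 1/4): the attendant opened locker 1, so this case is ruled out; weight (1/4)·0 = 0.
If it is in any of lockers 2, 3, and 4 (prior 1/4 each): locker 1 is the lowest-numbered option available, probability 1; weight (1/4)·1 = 1/4 each.
The weights sum to 3/4.
So P(the prize voucher in locker 4 | the attendant opened locker 1) = (1/4) / (3/4) = 1/3.

1/3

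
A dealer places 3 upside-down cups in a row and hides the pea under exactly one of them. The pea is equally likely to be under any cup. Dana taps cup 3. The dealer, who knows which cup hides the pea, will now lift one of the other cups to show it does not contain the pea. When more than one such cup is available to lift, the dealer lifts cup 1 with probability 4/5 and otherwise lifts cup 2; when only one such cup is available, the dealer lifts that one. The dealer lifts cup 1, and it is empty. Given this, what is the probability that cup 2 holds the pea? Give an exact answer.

5/9

Apply Bayes' rule, conditioning on where the pea actually is.
If it is under cup 1 (prior 1/3): the dealer opened cup 1, so this case is ruled out; weight (1/3)·0 = 0.
If it is under cup 2 (prior 1/3): only cup 1 is available, probability 1; weight (1/3)·1 = 1/3.
If it is under cup 3 (prior 1/3): cup 1 is available, opened with probability 4/5; weight (1/3)·(4/5) = 4/15.
The weights sum to 3/5.
So P(the pea under cup 2 | the dealer opened cup 1) = (1/3) / (3/5) = 5/9.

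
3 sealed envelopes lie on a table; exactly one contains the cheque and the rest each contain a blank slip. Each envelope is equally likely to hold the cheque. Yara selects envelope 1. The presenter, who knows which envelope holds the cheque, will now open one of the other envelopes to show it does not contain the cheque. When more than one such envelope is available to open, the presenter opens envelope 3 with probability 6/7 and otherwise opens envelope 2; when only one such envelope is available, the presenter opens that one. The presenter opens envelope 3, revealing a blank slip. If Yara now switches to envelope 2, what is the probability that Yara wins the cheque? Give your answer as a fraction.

Consider each possible location of the cheque in turn.
If it is in envelope 1 (prior 1/3): envelope 3 is available, opened with probability 6/7; weight (1/3)·(6/7) = 2/7.
If it is in envelope 2 (prior 1/3): only envelope 3 is available, probability 1; weight (1/3)·1 = 1/3.
If it is in envelope 3 (prior 1/3): the presenter opened envelope 3, so this case is ruled out; weight (1/3)·0 = 0.
The weights sum to 13/21.
So P(the cheque in envelope 2 | the presenter opened envelope 3) = (1/3) / (13/21) = 7/13.

7/13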